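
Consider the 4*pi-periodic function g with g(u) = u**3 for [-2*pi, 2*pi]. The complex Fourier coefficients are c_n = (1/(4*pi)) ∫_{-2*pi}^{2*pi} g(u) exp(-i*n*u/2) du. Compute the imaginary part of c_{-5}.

-48/125 + 8*pi**2/5

Since g is real-valued, Im(c_{-5}) = -(1/(4*pi)) ∫_{-2*pi}^{2*pi} g(u) sin(-5*u/2) du = b_{5}/2.
g is odd and sin(-5*u/2) is odd, so the integrand is even: ∫_{-2*pi}^{2*pi} g(u) sin(-5*u/2) du = 2∫_0^{2*pi} g(u) sin(-5*u/2) du.
Integrating by parts three times (tabular method), an antiderivative of (u**3) sin(-5*u/2) is 2*u**3*cos(5*u/2)/5 - 12*u**2*sin(5*u/2)/25 - 48*u*cos(5*u/2)/125 + 96*sin(5*u/2)/625; evaluating from 0 to 2*pi: ∫_{0}^{2*pi} (u**3) sin(-5*u/2) du = (16*pi*(6 - 25*pi**2)/125) - (0) = 16*pi*(6 - 25*pi**2)/125.
So ∫_{-2*pi}^{2*pi} g(u) sin(-5*u/2) du = 32*pi*(6 - 25*pi**2)/125.
Hence Im(c_{-5}) = (-1/(4*pi))·(32*pi*(6 - 25*pi**2)/125) = -48/125 + 8*pi**2/5.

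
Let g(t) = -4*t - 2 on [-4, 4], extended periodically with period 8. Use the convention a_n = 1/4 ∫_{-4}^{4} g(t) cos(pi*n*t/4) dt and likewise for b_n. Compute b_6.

b_6 = 1/4 ∫_{-4}^{4} g(t) sin(3*pi*t/2) dt.
Integrating by parts (boundary term plus one more integral), an antiderivative of (-4*t - 2) sin(3*pi*t/2) is 8*t*cos(3*pi*t/2)/(3*pi) - 16*sin(3*pi*t/2)/(9*pi**2) + 4*cos(3*pi*t/2)/(3*pi); evaluating from -4 to 4: ∫_{-4}^{4} (-4*t - 2) sin(3*pi*t/2) dt = (12/pi) - (-28/(3*pi)) = 64/(3*pi).
Hence b_6 = (1/4)·(64/(3*pi)) = 16/(3*pi).

16/(3*pi)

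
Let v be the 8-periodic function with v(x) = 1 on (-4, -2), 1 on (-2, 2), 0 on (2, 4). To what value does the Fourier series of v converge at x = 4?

1/2

x = 4 differs from x = -4 by 1 full period(s), and the series is 8-periodic.
At x = -4 the one-sided limits are v(-4^-) = 0 and v(-4^+) = 1.
By Dirichlet's theorem the series converges to their average, [(0) + (1)]/2 = 1/2.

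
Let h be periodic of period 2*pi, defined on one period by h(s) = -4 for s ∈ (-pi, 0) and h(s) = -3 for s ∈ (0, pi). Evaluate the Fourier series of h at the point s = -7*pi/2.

s = -7*pi/2 differs from s = pi/2 by -2 full period(s), and the series is 2*pi-periodic.
h is continuous at s = pi/2 with value -3, so the series converges to -3 there.

-3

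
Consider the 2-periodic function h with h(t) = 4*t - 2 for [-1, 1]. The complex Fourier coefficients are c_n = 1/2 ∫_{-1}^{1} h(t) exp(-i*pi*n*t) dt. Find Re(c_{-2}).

Since h is real-valued, Re(c_{-2}) = 1/2 ∫_{-1}^{1} h(t) cos(-2*pi*t) dt = a_{2}/2.
Integrating by parts (boundary term plus one more integral), an antiderivative of (4*t - 2) cos(-2*pi*t) is 2*t*sin(2*pi*t)/pi - sin(2*pi*t)/pi + cos(2*pi*t)/pi**2; evaluating from -1 to 1: ∫_{-1}^{1} (4*t - 2) cos(-2*pi*t) dt = (pi**(-2)) - (pi**(-2)) = 0.
Hence Re(c_{-2}) = (1/2)·(0) = 0.

0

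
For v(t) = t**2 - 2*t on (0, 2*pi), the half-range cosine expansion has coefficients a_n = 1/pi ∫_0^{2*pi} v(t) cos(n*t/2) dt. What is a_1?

a_1 = 1/pi ∫_0^{2*pi} (t**2 - 2*t) cos(t/2) dt.
Integrating by parts twice (tabular method), an antiderivative of (t**2 - 2*t) cos(t/2) is 2*t**2*sin(t/2) - 4*t*sin(t/2) + 8*t*cos(t/2) - 16*sin(t/2) - 8*cos(t/2); evaluating from 0 to 2*pi: ∫_{0}^{2*pi} (t**2 - 2*t) cos(t/2) dt = (8 - 16*pi) - (-8) = 16 - 16*pi.
Hence a_1 = (1/pi)·(16 - 16*pi) = -16 + 16/pi.

-16 + 16/pi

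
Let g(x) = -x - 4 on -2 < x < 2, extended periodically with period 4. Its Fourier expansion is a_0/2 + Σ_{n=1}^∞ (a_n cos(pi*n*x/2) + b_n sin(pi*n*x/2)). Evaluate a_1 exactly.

0

a_1 = 1/2 ∫_{-2}^{2} g(x) cos(pi*x/2) dx.
Integrating by parts (boundary term plus one more integral), an antiderivative of (-x - 4) cos(pi*x/2) is -2*x*sin(pi*x/2)/pi - 8*sin(pi*x/2)/pi - 4*cos(pi*x/2)/pi**2; evaluating from -2 to 2: ∫_{-2}^{2} (-x - 4) cos(pi*x/2) dx = (4/pi**2) - (4/pi**2) = 0.
Hence a_1 = (1/2)·(0) = 0.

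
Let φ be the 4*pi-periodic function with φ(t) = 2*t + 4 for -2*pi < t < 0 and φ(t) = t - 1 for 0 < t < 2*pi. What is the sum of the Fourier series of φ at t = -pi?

φ is continuous at t = -pi with value 4 - 2*pi, so the series converges to 4 - 2*pi there.

4 - 2*pi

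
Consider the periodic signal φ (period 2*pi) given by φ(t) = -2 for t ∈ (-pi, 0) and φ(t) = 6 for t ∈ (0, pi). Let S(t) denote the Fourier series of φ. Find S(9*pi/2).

6

t = 9*pi/2 differs from t = pi/2 by 2 full period(s), and the series is 2*pi-periodic.
φ is continuous at t = pi/2 with value 6, so the series converges to 6 there.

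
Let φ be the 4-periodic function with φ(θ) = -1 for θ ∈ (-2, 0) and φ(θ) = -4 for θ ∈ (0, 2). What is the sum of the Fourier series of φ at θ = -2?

-5/2

At θ = -2 the one-sided limits are φ(-2^-) = -4 and φ(-2^+) = -1.
By Dirichlet's theorem the series converges to their average, [(-4) + (-1)]/2 = -5/2.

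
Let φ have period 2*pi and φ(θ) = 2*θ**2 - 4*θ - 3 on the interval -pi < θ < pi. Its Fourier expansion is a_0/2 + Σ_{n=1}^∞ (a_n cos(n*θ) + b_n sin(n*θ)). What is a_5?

a_5 = 1/pi ∫_{-pi}^{pi} φ(θ) cos(5*θ) dθ.
Integrating by parts twice (tabular method), an antiderivative of (2*θ**2 - 4*θ - 3) cos(5*θ) is 2*θ**2*sin(5*θ)/5 - 4*θ*sin(5*θ)/5 + 4*θ*cos(5*θ)/25 - 79*sin(5*θ)/125 - 4*cos(5*θ)/25; evaluating from -pi to pi: ∫_{-pi}^{pi} (2*θ**2 - 4*θ - 3) cos(5*θ) dθ = (4/25 - 4*pi/25) - (4/25 + 4*pi/25) = -8*pi/25.
Hence a_5 = (1/pi)·(-8*pi/25) = -8/25.

-8/25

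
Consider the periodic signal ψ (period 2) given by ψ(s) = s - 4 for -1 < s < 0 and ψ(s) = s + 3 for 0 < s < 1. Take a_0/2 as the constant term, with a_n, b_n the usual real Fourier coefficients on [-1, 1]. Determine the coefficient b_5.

16/(5*pi)

b_5 = ∫_{-1}^{1} ψ(s) sin(5*pi*s) ds.
Split the integral at the breakpoints.
Integrating by parts (boundary term plus one more integral), an antiderivative of (s - 4) sin(5*pi*s) is -s*cos(5*pi*s)/(5*pi) + sin(5*pi*s)/(25*pi**2) + 4*cos(5*pi*s)/(5*pi); evaluating from -1 to 0: ∫_{-1}^{0} (s - 4) sin(5*pi*s) ds = (4/(5*pi)) - (-1/pi) = 9/(5*pi).
Integrating by parts (boundary term plus one more integral), an antiderivative of (s + 3) sin(5*pi*s) is -s*cos(5*pi*s)/(5*pi) + sin(5*pi*s)/(25*pi**2) - 3*cos(5*pi*s)/(5*pi); evaluating from 0 to 1: ∫_{0}^{1} (s + 3) sin(5*pi*s) ds = (4/(5*pi)) - (-3/(5*pi)) = 7/(5*pi).
Summing the pieces gives b_5 = 16/(5*pi).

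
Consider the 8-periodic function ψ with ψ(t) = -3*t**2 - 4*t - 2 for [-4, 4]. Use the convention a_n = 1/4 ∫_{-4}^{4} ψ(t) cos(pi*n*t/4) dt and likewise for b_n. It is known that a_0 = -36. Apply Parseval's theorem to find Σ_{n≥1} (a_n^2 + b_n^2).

Parseval: a_0^2/2 + Σ_{n≥1} (a_n^2+b_n^2) = 1/4 ∫_{-4}^{4} ψ(t)^2 dt = 18424/15.
Subtract a_0^2/2 = 648: Σ (a_n^2+b_n^2) = 8704/15.

8704/15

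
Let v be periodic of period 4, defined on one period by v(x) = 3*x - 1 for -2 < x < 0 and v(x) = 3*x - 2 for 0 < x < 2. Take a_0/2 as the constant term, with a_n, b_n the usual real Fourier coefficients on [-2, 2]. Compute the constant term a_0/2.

a_0 = 1/2 ∫_{-2}^{2} v(x) dx = 1/2 · (-6) = -3.
So the constant term a_0/2 = -3/2.

-3/2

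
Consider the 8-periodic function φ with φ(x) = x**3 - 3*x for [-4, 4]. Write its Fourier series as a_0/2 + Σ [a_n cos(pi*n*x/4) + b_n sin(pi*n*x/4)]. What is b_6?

4*(8 - 39*pi**2)/(9*pi**3)

b_6 = 1/4 ∫_{-4}^{4} φ(x) sin(3*pi*x/2) dx.
φ is odd and sin(3*pi*x/2) is odd, so the integrand is even and b_6 = 1/2 ∫_0^{4} φ(x) sin(3*pi*x/2) dx.
Integrating by parts three times (tabular method), an antiderivative of (x**3 - 3*x) sin(3*pi*x/2) is -2*x**3*cos(3*pi*x/2)/(3*pi) + 4*x**2*sin(3*pi*x/2)/(3*pi**2) + 16*x*cos(3*pi*x/2)/(9*pi**3) + 2*x*cos(3*pi*x/2)/pi - 4*sin(3*pi*x/2)/(3*pi**2) - 32*sin(3*pi*x/2)/(27*pi**4); evaluating from 0 to 4: ∫_{0}^{4} (x**3 - 3*x) sin(3*pi*x/2) dx = (8*(8 - 39*pi**2)/(9*pi**3)) - (0) = 8*(8 - 39*pi**2)/(9*pi**3).
Hence b_6 = (1/2)·(8*(8 - 39*pi**2)/(9*pi**3)) = 4*(8 - 39*pi**2)/(9*pi**3).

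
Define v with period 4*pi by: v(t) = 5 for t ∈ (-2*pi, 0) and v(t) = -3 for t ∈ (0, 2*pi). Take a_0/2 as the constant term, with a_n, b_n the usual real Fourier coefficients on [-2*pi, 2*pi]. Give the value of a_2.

0

a_2 = (1/(2*pi)) ∫_{-2*pi}^{2*pi} v(t) cos(t) dt.
Split the integral at the breakpoints.
Directly, an antiderivative of (5) cos(t) is 5*sin(t); evaluating from -2*pi to 0: ∫_{-2*pi}^{0} (5) cos(t) dt = (0) - (0) = 0.
Directly, an antiderivative of (-3) cos(t) is -3*sin(t); evaluating from 0 to 2*pi: ∫_{0}^{2*pi} (-3) cos(t) dt = (0) - (0) = 0.
Summing the pieces and multiplying by (1/(2*pi)) gives a_2 = 0.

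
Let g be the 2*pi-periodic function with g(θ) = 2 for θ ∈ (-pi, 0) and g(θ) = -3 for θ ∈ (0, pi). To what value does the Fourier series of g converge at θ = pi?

-1/2

θ = pi differs from θ = -pi by 1 full period(s), and the series is 2*pi-periodic.
At θ = -pi the one-sided limits are g(-pi^-) = -3 and g(-pi^+) = 2.
By Dirichlet's theorem the series converges to their average, [(-3) + (2)]/2 = -1/2.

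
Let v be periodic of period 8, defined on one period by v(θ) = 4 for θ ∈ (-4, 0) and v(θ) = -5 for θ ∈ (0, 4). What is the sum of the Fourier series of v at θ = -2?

4

v is continuous at θ = -2 with value 4, so the series converges to 4 there.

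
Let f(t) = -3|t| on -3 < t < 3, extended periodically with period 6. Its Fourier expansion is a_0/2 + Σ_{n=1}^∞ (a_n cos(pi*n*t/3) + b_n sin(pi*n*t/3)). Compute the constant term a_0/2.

-9/2

a_0 = 1/3 ∫_{-3}^{3} f(t) dt = 1/3 · (-27) = -9.
So the constant term a_0/2 = -9/2.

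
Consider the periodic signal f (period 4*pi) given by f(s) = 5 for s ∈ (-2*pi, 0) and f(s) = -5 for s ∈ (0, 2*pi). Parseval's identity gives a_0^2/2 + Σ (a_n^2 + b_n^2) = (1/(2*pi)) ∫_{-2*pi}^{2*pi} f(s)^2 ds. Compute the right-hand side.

50

(1/(2*pi)) ∫_{-2*pi}^{2*pi} f(s)^2 ds = (1/(2*pi)) · (100*pi) = 50.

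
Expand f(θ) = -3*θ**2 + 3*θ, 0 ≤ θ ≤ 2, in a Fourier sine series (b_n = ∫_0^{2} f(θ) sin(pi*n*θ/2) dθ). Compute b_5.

b_5 = ∫_0^{2} (-3*θ**2 + 3*θ) sin(5*pi*θ/2) dθ.
Integrating by parts twice (tabular method), an antiderivative of (-3*θ**2 + 3*θ) sin(5*pi*θ/2) is 6*θ**2*cos(5*pi*θ/2)/(5*pi) - 24*θ*sin(5*pi*θ/2)/(25*pi**2) - 6*θ*cos(5*pi*θ/2)/(5*pi) + 12*sin(5*pi*θ/2)/(25*pi**2) - 48*cos(5*pi*θ/2)/(125*pi**3); evaluating from 0 to 2: ∫_{0}^{2} (-3*θ**2 + 3*θ) sin(5*pi*θ/2) dθ = (12*(4 - 25*pi**2)/(125*pi**3)) - (-48/(125*pi**3)) = 12*(8 - 25*pi**2)/(125*pi**3).
Hence b_5 = 12*(8 - 25*pi**2)/(125*pi**3).

12*(8 - 25*pi**2)/(125*pi**3)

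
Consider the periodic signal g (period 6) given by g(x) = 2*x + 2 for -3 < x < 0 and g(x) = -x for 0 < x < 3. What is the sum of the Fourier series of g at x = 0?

At x = 0 the one-sided limits are g(0^-) = 2 and g(0^+) = 0.
By Dirichlet's theorem the series converges to their average, [(2) + (0)]/2 = 1.

1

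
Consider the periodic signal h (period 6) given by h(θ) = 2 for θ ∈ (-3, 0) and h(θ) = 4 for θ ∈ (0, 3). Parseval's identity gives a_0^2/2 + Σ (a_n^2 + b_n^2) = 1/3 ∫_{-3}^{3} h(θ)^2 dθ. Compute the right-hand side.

1/3 ∫_{-3}^{3} h(θ)^2 dθ = 1/3 · (60) = 20.

20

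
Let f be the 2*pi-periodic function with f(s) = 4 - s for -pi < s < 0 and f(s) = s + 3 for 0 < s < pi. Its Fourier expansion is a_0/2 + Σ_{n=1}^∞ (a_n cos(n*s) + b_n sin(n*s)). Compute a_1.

a_1 = 1/pi ∫_{-pi}^{pi} f(s) cos(s) ds.
Split the integral at the breakpoints.
Integrating by parts (boundary term plus one more integral), an antiderivative of (4 - s) cos(s) is -s*sin(s) + 4*sin(s) - cos(s); evaluating from -pi to 0: ∫_{-pi}^{0} (4 - s) cos(s) ds = (-1) - (1) = -2.
Integrating by parts (boundary term plus one more integral), an antiderivative of (s + 3) cos(s) is s*sin(s) + 3*sin(s) + cos(s); evaluating from 0 to pi: ∫_{0}^{pi} (s + 3) cos(s) ds = (-1) - (1) = -2.
Summing the pieces and multiplying by (1/pi) gives a_1 = -4/pi.

-4/pi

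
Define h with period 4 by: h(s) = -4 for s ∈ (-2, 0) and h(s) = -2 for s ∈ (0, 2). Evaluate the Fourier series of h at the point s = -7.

s = -7 differs from s = 1 by -2 full period(s), and the series is 4-periodic.
h is continuous at s = 1 with value -2, so the series converges to -2 there.

-2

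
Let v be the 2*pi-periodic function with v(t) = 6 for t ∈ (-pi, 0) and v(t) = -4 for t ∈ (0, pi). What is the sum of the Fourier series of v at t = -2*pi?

1

t = -2*pi differs from t = 0 by -1 full period(s), and the series is 2*pi-periodic.
At t = 0 the one-sided limits are v(0^-) = 6 and v(0^+) = -4.
By Dirichlet's theorem the series converges to their average, [(6) + (-4)]/2 = 1.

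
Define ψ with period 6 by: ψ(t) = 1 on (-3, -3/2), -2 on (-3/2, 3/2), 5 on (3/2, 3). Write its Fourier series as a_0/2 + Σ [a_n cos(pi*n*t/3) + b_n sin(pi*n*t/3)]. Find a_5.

-2/pi

a_5 = 1/3 ∫_{-3}^{3} ψ(t) cos(5*pi*t/3) dt.
Split the integral at the breakpoints.
Directly, an antiderivative of (1) cos(5*pi*t/3) is 3*sin(5*pi*t/3)/(5*pi); evaluating from -3 to -3/2: ∫_{-3}^{-3/2} (1) cos(5*pi*t/3) dt = (-3/(5*pi)) - (0) = -3/(5*pi).
Directly, an antiderivative of (-2) cos(5*pi*t/3) is -6*sin(5*pi*t/3)/(5*pi); evaluating from -3/2 to 3/2: ∫_{-3/2}^{3/2} (-2) cos(5*pi*t/3) dt = (-6/(5*pi)) - (6/(5*pi)) = -12/(5*pi).
Directly, an antiderivative of (5) cos(5*pi*t/3) is 3*sin(5*pi*t/3)/pi; evaluating from 3/2 to 3: ∫_{3/2}^{3} (5) cos(5*pi*t/3) dt = (0) - (3/pi) = -3/pi.
Summing the pieces and multiplying by (1/3) gives a_5 = -2/pi.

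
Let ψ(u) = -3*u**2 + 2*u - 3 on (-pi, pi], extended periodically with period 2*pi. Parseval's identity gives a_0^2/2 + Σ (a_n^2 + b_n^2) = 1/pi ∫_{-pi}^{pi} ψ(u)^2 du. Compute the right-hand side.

1/pi ∫_{-pi}^{pi} ψ(u)^2 du = 1/pi · (2*pi*(135 + 110*pi**2 + 27*pi**4)/15) = 18 + 44*pi**2/3 + 18*pi**4/5.

18 + 44*pi**2/3 + 18*pi**4/5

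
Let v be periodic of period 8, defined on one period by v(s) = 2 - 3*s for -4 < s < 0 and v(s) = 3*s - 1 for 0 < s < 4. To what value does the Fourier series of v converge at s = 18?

5

s = 18 differs from s = 2 by 2 full period(s), and the series is 8-periodic.
v is continuous at s = 2 with value 5, so the series converges to 5 there.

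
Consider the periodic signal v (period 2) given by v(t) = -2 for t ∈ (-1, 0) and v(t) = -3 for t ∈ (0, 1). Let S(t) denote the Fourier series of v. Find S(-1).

At t = -1 the one-sided limits are v(-1^-) = -3 and v(-1^+) = -2.
By Dirichlet's theorem the series converges to their average, [(-3) + (-2)]/2 = -5/2.

-5/2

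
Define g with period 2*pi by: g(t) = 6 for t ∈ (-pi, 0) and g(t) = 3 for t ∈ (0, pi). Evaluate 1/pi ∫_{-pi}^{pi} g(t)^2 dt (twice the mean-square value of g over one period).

1/pi ∫_{-pi}^{pi} g(t)^2 dt = 1/pi · (45*pi) = 45.

45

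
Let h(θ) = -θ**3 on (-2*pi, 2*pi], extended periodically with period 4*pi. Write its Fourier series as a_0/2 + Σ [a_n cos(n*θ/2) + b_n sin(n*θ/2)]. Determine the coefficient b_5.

96/125 - 16*pi**2/5

b_5 = (1/(2*pi)) ∫_{-2*pi}^{2*pi} h(θ) sin(5*θ/2) dθ.
h is odd and sin(5*θ/2) is odd, so the integrand is even and b_5 = 1/pi ∫_0^{2*pi} h(θ) sin(5*θ/2) dθ.
Integrating by parts three times (tabular method), an antiderivative of (-θ**3) sin(5*θ/2) is 2*θ**3*cos(5*θ/2)/5 - 12*θ**2*sin(5*θ/2)/25 - 48*θ*cos(5*θ/2)/125 + 96*sin(5*θ/2)/625; evaluating from 0 to 2*pi: ∫_{0}^{2*pi} (-θ**3) sin(5*θ/2) dθ = (16*pi*(6 - 25*pi**2)/125) - (0) = 16*pi*(6 - 25*pi**2)/125.
Hence b_5 = (1/pi)·(16*pi*(6 - 25*pi**2)/125) = 96/125 - 16*pi**2/5.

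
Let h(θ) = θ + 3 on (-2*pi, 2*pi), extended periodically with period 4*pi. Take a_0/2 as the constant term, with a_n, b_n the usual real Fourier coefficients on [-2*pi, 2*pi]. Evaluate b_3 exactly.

4/3

b_3 = (1/(2*pi)) ∫_{-2*pi}^{2*pi} h(θ) sin(3*θ/2) dθ.
Integrating by parts (boundary term plus one more integral), an antiderivative of (θ + 3) sin(3*θ/2) is -2*θ*cos(3*θ/2)/3 + 4*sin(3*θ/2)/9 - 2*cos(3*θ/2); evaluating from -2*pi to 2*pi: ∫_{-2*pi}^{2*pi} (θ + 3) sin(3*θ/2) dθ = (2 + 4*pi/3) - (2 - 4*pi/3) = 8*pi/3.
Hence b_3 = (1/(2*pi))·(8*pi/3) = 4/3.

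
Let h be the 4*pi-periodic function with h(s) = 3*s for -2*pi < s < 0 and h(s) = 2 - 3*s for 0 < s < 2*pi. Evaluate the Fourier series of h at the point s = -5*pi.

-3*pi

s = -5*pi differs from s = -pi by -1 full period(s), and the series is 4*pi-periodic.
h is continuous at s = -pi with value -3*pi, so the series converges to -3*pi there.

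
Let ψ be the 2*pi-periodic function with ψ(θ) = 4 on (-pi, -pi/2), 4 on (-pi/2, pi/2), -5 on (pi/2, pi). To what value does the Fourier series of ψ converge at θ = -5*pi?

θ = -5*pi differs from θ = -pi by -2 full period(s), and the series is 2*pi-periodic.
At θ = -pi the one-sided limits are ψ(-pi^-) = -5 and ψ(-pi^+) = 4.
By Dirichlet's theorem the series converges to their average, [(-5) + (4)]/2 = -1/2.

-1/2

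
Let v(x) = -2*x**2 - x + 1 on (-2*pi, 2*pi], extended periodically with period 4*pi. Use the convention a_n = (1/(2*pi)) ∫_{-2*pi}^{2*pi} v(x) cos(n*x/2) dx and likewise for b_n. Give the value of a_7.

a_7 = (1/(2*pi)) ∫_{-2*pi}^{2*pi} v(x) cos(7*x/2) dx.
Integrating by parts twice (tabular method), an antiderivative of (-2*x**2 - x + 1) cos(7*x/2) is -4*x**2*sin(7*x/2)/7 - 2*x*sin(7*x/2)/7 - 16*x*cos(7*x/2)/49 + 130*sin(7*x/2)/343 - 4*cos(7*x/2)/49; evaluating from -2*pi to 2*pi: ∫_{-2*pi}^{2*pi} (-2*x**2 - x + 1) cos(7*x/2) dx = (4/49 + 32*pi/49) - (4/49 - 32*pi/49) = 64*pi/49.
Hence a_7 = (1/(2*pi))·(64*pi/49) = 32/49.

32/49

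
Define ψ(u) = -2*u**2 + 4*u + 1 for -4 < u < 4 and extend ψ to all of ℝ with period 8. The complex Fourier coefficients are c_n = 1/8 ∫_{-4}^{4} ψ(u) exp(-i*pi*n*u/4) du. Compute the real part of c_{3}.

Since ψ is real-valued, Re(c_{3}) = 1/8 ∫_{-4}^{4} ψ(u) cos(3*pi*u/4) du = a_{3}/2.
Integrating by parts twice (tabular method), an antiderivative of (-2*u**2 + 4*u + 1) cos(3*pi*u/4) is -8*u**2*sin(3*pi*u/4)/(3*pi) + 16*u*sin(3*pi*u/4)/(3*pi) - 64*u*cos(3*pi*u/4)/(9*pi**2) + 256*sin(3*pi*u/4)/(27*pi**3) + 4*sin(3*pi*u/4)/(3*pi) + 64*cos(3*pi*u/4)/(9*pi**2); evaluating from -4 to 4: ∫_{-4}^{4} (-2*u**2 + 4*u + 1) cos(3*pi*u/4) du = (64/(3*pi**2)) - (-320/(9*pi**2)) = 512/(9*pi**2).
Hence Re(c_{3}) = (1/8)·(512/(9*pi**2)) = 64/(9*pi**2).

64/(9*pi**2)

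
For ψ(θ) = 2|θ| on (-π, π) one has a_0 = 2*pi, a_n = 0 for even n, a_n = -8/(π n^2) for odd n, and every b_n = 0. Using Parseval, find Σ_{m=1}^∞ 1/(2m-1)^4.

Parseval: a_0^2/2 + Σ a_n^2 = (1/π) ∫_{-π}^{π} ψ(θ)^2 dθ = 8*pi**2/3.
Subtract a_0^2/2 = 2*pi**2: Σ a_n^2 = 2*pi**2/3.
Only odd n contribute, with a_n^2 = 64/(π^2 n^4), so Σ_{m≥1} 1/(2m-1)^4 = π^2·(2*pi**2/3)/64 = pi**4/96.

pi**4/96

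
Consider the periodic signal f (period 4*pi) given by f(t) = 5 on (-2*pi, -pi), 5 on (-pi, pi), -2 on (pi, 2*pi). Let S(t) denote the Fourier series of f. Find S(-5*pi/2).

t = -5*pi/2 differs from t = 3*pi/2 by -1 full period(s), and the series is 4*pi-periodic.
f is continuous at t = 3*pi/2 with value -2, so the series converges to -2 there.

-2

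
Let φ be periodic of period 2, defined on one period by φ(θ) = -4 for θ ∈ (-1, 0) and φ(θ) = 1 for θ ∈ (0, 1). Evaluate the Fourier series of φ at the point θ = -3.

θ = -3 differs from θ = 1 by -2 full period(s), and the series is 2-periodic.
At θ = 1 the one-sided limits are φ(1^-) = 1 and φ(1^+) = -4.
By Dirichlet's theorem the series converges to their average, [(1) + (-4)]/2 = -3/2.

-3/2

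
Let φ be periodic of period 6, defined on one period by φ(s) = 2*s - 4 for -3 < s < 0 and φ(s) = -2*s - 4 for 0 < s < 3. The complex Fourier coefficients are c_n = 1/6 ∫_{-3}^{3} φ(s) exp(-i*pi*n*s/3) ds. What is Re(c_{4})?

Since φ is real-valued, Re(c_{4}) = 1/6 ∫_{-3}^{3} φ(s) cos(4*pi*s/3) ds = a_{4}/2.
φ is even and cos(4*pi*s/3) is even, so the integrand is even: ∫_{-3}^{3} φ(s) cos(4*pi*s/3) ds = 2∫_0^{3} φ(s) cos(4*pi*s/3) ds.
Integrating by parts (boundary term plus one more integral), an antiderivative of (-2*s - 4) cos(4*pi*s/3) is -3*s*sin(4*pi*s/3)/(2*pi) - 3*sin(4*pi*s/3)/pi - 9*cos(4*pi*s/3)/(8*pi**2); evaluating from 0 to 3: ∫_{0}^{3} (-2*s - 4) cos(4*pi*s/3) ds = (-9/(8*pi**2)) - (-9/(8*pi**2)) = 0.
So ∫_{-3}^{3} φ(s) cos(4*pi*s/3) ds = 0.
Hence Re(c_{4}) = (1/6)·(0) = 0.

0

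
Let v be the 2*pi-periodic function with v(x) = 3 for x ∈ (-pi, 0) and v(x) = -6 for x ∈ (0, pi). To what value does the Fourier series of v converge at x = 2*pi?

-3/2

x = 2*pi differs from x = 0 by 1 full period(s), and the series is 2*pi-periodic.
At x = 0 the one-sided limits are v(0^-) = 3 and v(0^+) = -6.
By Dirichlet's theorem the series converges to their average, [(3) + (-6)]/2 = -3/2.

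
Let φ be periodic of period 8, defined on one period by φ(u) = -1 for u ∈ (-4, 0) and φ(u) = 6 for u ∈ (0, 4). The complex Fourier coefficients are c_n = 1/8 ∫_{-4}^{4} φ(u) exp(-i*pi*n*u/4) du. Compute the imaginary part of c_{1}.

-7/pi

Since φ is real-valued, Im(c_{1}) = -1/8 ∫_{-4}^{4} φ(u) sin(pi*u/4) du = -b_{1}/2.
Split the integral at the breakpoints.
Directly, an antiderivative of (-1) sin(pi*u/4) is 4*cos(pi*u/4)/pi; evaluating from -4 to 0: ∫_{-4}^{0} (-1) sin(pi*u/4) du = (4/pi) - (-4/pi) = 8/pi.
Directly, an antiderivative of (6) sin(pi*u/4) is -24*cos(pi*u/4)/pi; evaluating from 0 to 4: ∫_{0}^{4} (6) sin(pi*u/4) du = (24/pi) - (-24/pi) = 48/pi.
So ∫_{-4}^{4} φ(u) sin(pi*u/4) du = 56/pi.
Hence Im(c_{1}) = (-1/8)·(56/pi) = -7/pi.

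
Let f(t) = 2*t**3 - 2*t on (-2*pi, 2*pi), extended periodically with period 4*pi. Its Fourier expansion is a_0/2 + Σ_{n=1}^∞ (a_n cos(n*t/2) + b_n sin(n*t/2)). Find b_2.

b_2 = (1/(2*pi)) ∫_{-2*pi}^{2*pi} f(t) sin(t) dt.
f is odd and sin(t) is odd, so the integrand is even and b_2 = 1/pi ∫_0^{2*pi} f(t) sin(t) dt.
Integrating by parts three times (tabular method), an antiderivative of (2*t**3 - 2*t) sin(t) is -2*t**3*cos(t) + 6*t**2*sin(t) + 14*t*cos(t) - 14*sin(t); evaluating from 0 to 2*pi: ∫_{0}^{2*pi} (2*t**3 - 2*t) sin(t) dt = (-16*pi**3 + 28*pi) - (0) = -16*pi**3 + 28*pi.
Hence b_2 = (1/pi)·(-16*pi**3 + 28*pi) = 28 - 16*pi**2.

28 - 16*pi**2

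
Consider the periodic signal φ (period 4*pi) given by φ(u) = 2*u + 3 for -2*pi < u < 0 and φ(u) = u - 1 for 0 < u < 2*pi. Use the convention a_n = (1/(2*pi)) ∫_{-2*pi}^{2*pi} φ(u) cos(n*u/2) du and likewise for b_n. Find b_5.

b_5 = (1/(2*pi)) ∫_{-2*pi}^{2*pi} φ(u) sin(5*u/2) du.
Split the integral at the breakpoints.
Integrating by parts (boundary term plus one more integral), an antiderivative of (2*u + 3) sin(5*u/2) is -4*u*cos(5*u/2)/5 + 8*sin(5*u/2)/25 - 6*cos(5*u/2)/5; evaluating from -2*pi to 0: ∫_{-2*pi}^{0} (2*u + 3) sin(5*u/2) du = (-6/5) - (6/5 - 8*pi/5) = -12/5 + 8*pi/5.
Integrating by parts (boundary term plus one more integral), an antiderivative of (u - 1) sin(5*u/2) is -2*u*cos(5*u/2)/5 + 4*sin(5*u/2)/25 + 2*cos(5*u/2)/5; evaluating from 0 to 2*pi: ∫_{0}^{2*pi} (u - 1) sin(5*u/2) du = (-2/5 + 4*pi/5) - (2/5) = -4/5 + 4*pi/5.
Summing the pieces and multiplying by (1/(2*pi)) gives b_5 = 2*(-4 + 3*pi)/(5*pi).

2*(-4 + 3*pi)/(5*pi)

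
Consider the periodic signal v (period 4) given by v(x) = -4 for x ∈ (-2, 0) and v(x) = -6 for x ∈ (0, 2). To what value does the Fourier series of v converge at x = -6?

x = -6 differs from x = 2 by -2 full period(s), and the series is 4-periodic.
At x = 2 the one-sided limits are v(2^-) = -6 and v(2^+) = -4.
By Dirichlet's theorem the series converges to their average, [(-6) + (-4)]/2 = -5.

-5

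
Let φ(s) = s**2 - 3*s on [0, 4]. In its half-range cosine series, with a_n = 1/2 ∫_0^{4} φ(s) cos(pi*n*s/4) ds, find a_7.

-16/(49*pi**2)

a_7 = 1/2 ∫_0^{4} (s**2 - 3*s) cos(7*pi*s/4) ds.
Integrating by parts twice (tabular method), an antiderivative of (s**2 - 3*s) cos(7*pi*s/4) is 4*s**2*sin(7*pi*s/4)/(7*pi) - 12*s*sin(7*pi*s/4)/(7*pi) + 32*s*cos(7*pi*s/4)/(49*pi**2) - 128*sin(7*pi*s/4)/(343*pi**3) - 48*cos(7*pi*s/4)/(49*pi**2); evaluating from 0 to 4: ∫_{0}^{4} (s**2 - 3*s) cos(7*pi*s/4) ds = (-80/(49*pi**2)) - (-48/(49*pi**2)) = -32/(49*pi**2).
Hence a_7 = (1/2)·(-32/(49*pi**2)) = -16/(49*pi**2).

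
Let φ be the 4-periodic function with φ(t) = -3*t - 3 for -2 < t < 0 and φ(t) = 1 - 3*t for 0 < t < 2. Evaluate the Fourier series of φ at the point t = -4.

t = -4 differs from t = 0 by -1 full period(s), and the series is 4-periodic.
At t = 0 the one-sided limits are φ(0^-) = -3 and φ(0^+) = 1.
By Dirichlet's theorem the series converges to their average, [(-3) + (1)]/2 = -1.

-1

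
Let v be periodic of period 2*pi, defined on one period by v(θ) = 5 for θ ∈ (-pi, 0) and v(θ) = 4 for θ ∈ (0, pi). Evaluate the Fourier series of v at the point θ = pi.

At θ = pi the one-sided limits are v(pi^-) = 4 and v(pi^+) = 5.
By Dirichlet's theorem the series converges to their average, [(4) + (5)]/2 = 9/2.

9/2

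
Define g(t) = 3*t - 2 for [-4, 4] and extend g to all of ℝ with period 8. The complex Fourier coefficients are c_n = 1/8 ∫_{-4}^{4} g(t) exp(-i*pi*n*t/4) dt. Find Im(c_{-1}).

Since g is real-valued, Im(c_{-1}) = -1/8 ∫_{-4}^{4} g(t) sin(-pi*t/4) dt = b_{1}/2.
Integrating by parts (boundary term plus one more integral), an antiderivative of (3*t - 2) sin(-pi*t/4) is 12*t*cos(pi*t/4)/pi - 48*sin(pi*t/4)/pi**2 - 8*cos(pi*t/4)/pi; evaluating from -4 to 4: ∫_{-4}^{4} (3*t - 2) sin(-pi*t/4) dt = (-40/pi) - (56/pi) = -96/pi.
Hence Im(c_{-1}) = (-1/8)·(-96/pi) = 12/pi.

12/pi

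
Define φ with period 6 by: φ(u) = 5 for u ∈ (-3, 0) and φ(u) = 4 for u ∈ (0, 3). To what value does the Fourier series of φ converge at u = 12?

u = 12 differs from u = 0 by 2 full period(s), and the series is 6-periodic.
At u = 0 the one-sided limits are φ(0^-) = 5 and φ(0^+) = 4.
By Dirichlet's theorem the series converges to their average, [(5) + (4)]/2 = 9/2.

9/2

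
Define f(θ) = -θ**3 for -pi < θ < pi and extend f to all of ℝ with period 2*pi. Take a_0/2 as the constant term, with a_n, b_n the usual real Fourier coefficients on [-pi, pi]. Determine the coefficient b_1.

12 - 2*pi**2

b_1 = 1/pi ∫_{-pi}^{pi} f(θ) sin(θ) dθ.
f is odd and sin(θ) is odd, so the integrand is even and b_1 = 2/pi ∫_0^{pi} f(θ) sin(θ) dθ.
Integrating by parts three times (tabular method), an antiderivative of (-θ**3) sin(θ) is θ**3*cos(θ) - 3*θ**2*sin(θ) - 6*θ*cos(θ) + 6*sin(θ); evaluating from 0 to pi: ∫_{0}^{pi} (-θ**3) sin(θ) dθ = (pi*(6 - pi**2)) - (0) = pi*(6 - pi**2).
Hence b_1 = (2/pi)·(pi*(6 - pi**2)) = 12 - 2*pi**2.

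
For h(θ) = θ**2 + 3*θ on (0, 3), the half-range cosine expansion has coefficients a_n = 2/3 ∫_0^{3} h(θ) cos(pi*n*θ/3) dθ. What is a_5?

a_5 = 2/3 ∫_0^{3} (θ**2 + 3*θ) cos(5*pi*θ/3) dθ.
Integrating by parts twice (tabular method), an antiderivative of (θ**2 + 3*θ) cos(5*pi*θ/3) is 3*θ**2*sin(5*pi*θ/3)/(5*pi) + 9*θ*sin(5*pi*θ/3)/(5*pi) + 18*θ*cos(5*pi*θ/3)/(25*pi**2) - 54*sin(5*pi*θ/3)/(125*pi**3) + 27*cos(5*pi*θ/3)/(25*pi**2); evaluating from 0 to 3: ∫_{0}^{3} (θ**2 + 3*θ) cos(5*pi*θ/3) dθ = (-81/(25*pi**2)) - (27/(25*pi**2)) = -108/(25*pi**2).
Hence a_5 = (2/3)·(-108/(25*pi**2)) = -72/(25*pi**2).

-72/(25*pi**2)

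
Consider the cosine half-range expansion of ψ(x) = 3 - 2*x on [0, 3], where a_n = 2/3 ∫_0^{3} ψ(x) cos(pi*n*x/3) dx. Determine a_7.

a_7 = 2/3 ∫_0^{3} (3 - 2*x) cos(7*pi*x/3) dx.
Integrating by parts (boundary term plus one more integral), an antiderivative of (3 - 2*x) cos(7*pi*x/3) is -6*x*sin(7*pi*x/3)/(7*pi) + 9*sin(7*pi*x/3)/(7*pi) - 18*cos(7*pi*x/3)/(49*pi**2); evaluating from 0 to 3: ∫_{0}^{3} (3 - 2*x) cos(7*pi*x/3) dx = (18/(49*pi**2)) - (-18/(49*pi**2)) = 36/(49*pi**2).
Hence a_7 = (2/3)·(36/(49*pi**2)) = 24/(49*pi**2).

24/(49*pi**2)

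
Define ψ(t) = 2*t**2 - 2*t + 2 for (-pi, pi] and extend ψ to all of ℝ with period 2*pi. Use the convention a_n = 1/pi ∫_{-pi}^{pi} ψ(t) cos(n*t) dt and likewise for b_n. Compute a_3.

a_3 = 1/pi ∫_{-pi}^{pi} ψ(t) cos(3*t) dt.
Integrating by parts twice (tabular method), an antiderivative of (2*t**2 - 2*t + 2) cos(3*t) is 2*t**2*sin(3*t)/3 - 2*t*sin(3*t)/3 + 4*t*cos(3*t)/9 + 14*sin(3*t)/27 - 2*cos(3*t)/9; evaluating from -pi to pi: ∫_{-pi}^{pi} (2*t**2 - 2*t + 2) cos(3*t) dt = (2/9 - 4*pi/9) - (2/9 + 4*pi/9) = -8*pi/9.
Hence a_3 = (1/pi)·(-8*pi/9) = -8/9.

-8/9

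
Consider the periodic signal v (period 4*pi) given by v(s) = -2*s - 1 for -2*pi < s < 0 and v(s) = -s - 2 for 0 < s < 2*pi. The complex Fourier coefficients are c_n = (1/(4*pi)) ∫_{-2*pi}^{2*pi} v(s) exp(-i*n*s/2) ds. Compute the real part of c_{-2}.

0

Since v is real-valued, Re(c_{-2}) = (1/(4*pi)) ∫_{-2*pi}^{2*pi} v(s) cos(-s) ds = a_{2}/2.
Split the integral at the breakpoints.
Integrating by parts (boundary term plus one more integral), an antiderivative of (-2*s - 1) cos(-s) is -2*s*sin(s) - sin(s) - 2*cos(s); evaluating from -2*pi to 0: ∫_{-2*pi}^{0} (-2*s - 1) cos(-s) ds = (-2) - (-2) = 0.
Integrating by parts (boundary term plus one more integral), an antiderivative of (-s - 2) cos(-s) is -s*sin(s) - 2*sin(s) - cos(s); evaluating from 0 to 2*pi: ∫_{0}^{2*pi} (-s - 2) cos(-s) ds = (-1) - (-1) = 0.
So ∫_{-2*pi}^{2*pi} v(s) cos(-s) ds = 0.
Hence Re(c_{-2}) = (1/(4*pi))·(0) = 0.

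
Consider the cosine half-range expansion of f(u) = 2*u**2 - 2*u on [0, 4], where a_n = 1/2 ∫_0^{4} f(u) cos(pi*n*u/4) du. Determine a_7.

a_7 = 1/2 ∫_0^{4} (2*u**2 - 2*u) cos(7*pi*u/4) du.
Integrating by parts twice (tabular method), an antiderivative of (2*u**2 - 2*u) cos(7*pi*u/4) is 8*u**2*sin(7*pi*u/4)/(7*pi) - 8*u*sin(7*pi*u/4)/(7*pi) + 64*u*cos(7*pi*u/4)/(49*pi**2) - 256*sin(7*pi*u/4)/(343*pi**3) - 32*cos(7*pi*u/4)/(49*pi**2); evaluating from 0 to 4: ∫_{0}^{4} (2*u**2 - 2*u) cos(7*pi*u/4) du = (-32/(7*pi**2)) - (-32/(49*pi**2)) = -192/(49*pi**2).
Hence a_7 = (1/2)·(-192/(49*pi**2)) = -96/(49*pi**2).

-96/(49*pi**2)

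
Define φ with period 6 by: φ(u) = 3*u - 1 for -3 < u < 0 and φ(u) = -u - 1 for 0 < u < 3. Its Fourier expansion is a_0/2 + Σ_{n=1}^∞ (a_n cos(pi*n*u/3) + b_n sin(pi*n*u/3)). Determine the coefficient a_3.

8/(3*pi**2)

a_3 = 1/3 ∫_{-3}^{3} φ(u) cos(pi*u) du.
Split the integral at the breakpoints.
Integrating by parts (boundary term plus one more integral), an antiderivative of (3*u - 1) cos(pi*u) is 3*u*sin(pi*u)/pi - sin(pi*u)/pi + 3*cos(pi*u)/pi**2; evaluating from -3 to 0: ∫_{-3}^{0} (3*u - 1) cos(pi*u) du = (3/pi**2) - (-3/pi**2) = 6/pi**2.
Integrating by parts (boundary term plus one more integral), an antiderivative of (-u - 1) cos(pi*u) is -u*sin(pi*u)/pi - sin(pi*u)/pi - cos(pi*u)/pi**2; evaluating from 0 to 3: ∫_{0}^{3} (-u - 1) cos(pi*u) du = (pi**(-2)) - (-1/pi**2) = 2/pi**2.
Summing the pieces and multiplying by (1/3) gives a_3 = 8/(3*pi**2).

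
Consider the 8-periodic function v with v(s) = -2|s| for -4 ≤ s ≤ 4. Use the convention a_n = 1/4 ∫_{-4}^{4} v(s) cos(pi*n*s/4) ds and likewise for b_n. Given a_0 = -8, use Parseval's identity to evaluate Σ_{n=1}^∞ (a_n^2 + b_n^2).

Parseval: a_0^2/2 + Σ_{n≥1} (a_n^2+b_n^2) = 1/4 ∫_{-4}^{4} v(s)^2 ds = 128/3.
Subtract a_0^2/2 = 32: Σ (a_n^2+b_n^2) = 32/3.

32/3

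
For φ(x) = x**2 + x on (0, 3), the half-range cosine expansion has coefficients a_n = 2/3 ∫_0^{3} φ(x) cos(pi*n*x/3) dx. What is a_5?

a_5 = 2/3 ∫_0^{3} (x**2 + x) cos(5*pi*x/3) dx.
Integrating by parts twice (tabular method), an antiderivative of (x**2 + x) cos(5*pi*x/3) is 3*x**2*sin(5*pi*x/3)/(5*pi) + 3*x*sin(5*pi*x/3)/(5*pi) + 18*x*cos(5*pi*x/3)/(25*pi**2) - 54*sin(5*pi*x/3)/(125*pi**3) + 9*cos(5*pi*x/3)/(25*pi**2); evaluating from 0 to 3: ∫_{0}^{3} (x**2 + x) cos(5*pi*x/3) dx = (-63/(25*pi**2)) - (9/(25*pi**2)) = -72/(25*pi**2).
Hence a_5 = (2/3)·(-72/(25*pi**2)) = -48/(25*pi**2).

-48/(25*pi**2)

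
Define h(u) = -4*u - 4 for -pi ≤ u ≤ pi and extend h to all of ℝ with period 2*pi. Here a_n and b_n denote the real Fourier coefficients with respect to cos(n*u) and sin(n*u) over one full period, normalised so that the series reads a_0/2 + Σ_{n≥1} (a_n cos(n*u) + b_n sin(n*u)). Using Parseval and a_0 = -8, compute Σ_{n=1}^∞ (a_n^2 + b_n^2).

32*pi**2/3

Parseval: a_0^2/2 + Σ_{n≥1} (a_n^2+b_n^2) = 1/pi ∫_{-pi}^{pi} h(u)^2 du = 32 + 32*pi**2/3.
Subtract a_0^2/2 = 32: Σ (a_n^2+b_n^2) = 32*pi**2/3.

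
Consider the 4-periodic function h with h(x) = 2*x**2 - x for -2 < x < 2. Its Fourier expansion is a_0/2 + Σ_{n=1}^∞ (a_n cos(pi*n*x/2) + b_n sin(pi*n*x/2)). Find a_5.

a_5 = 1/2 ∫_{-2}^{2} h(x) cos(5*pi*x/2) dx.
Integrating by parts twice (tabular method), an antiderivative of (2*x**2 - x) cos(5*pi*x/2) is 4*x**2*sin(5*pi*x/2)/(5*pi) - 2*x*sin(5*pi*x/2)/(5*pi) + 16*x*cos(5*pi*x/2)/(25*pi**2) - 32*sin(5*pi*x/2)/(125*pi**3) - 4*cos(5*pi*x/2)/(25*pi**2); evaluating from -2 to 2: ∫_{-2}^{2} (2*x**2 - x) cos(5*pi*x/2) dx = (-28/(25*pi**2)) - (36/(25*pi**2)) = -64/(25*pi**2).
Hence a_5 = (1/2)·(-64/(25*pi**2)) = -32/(25*pi**2).

-32/(25*pi**2)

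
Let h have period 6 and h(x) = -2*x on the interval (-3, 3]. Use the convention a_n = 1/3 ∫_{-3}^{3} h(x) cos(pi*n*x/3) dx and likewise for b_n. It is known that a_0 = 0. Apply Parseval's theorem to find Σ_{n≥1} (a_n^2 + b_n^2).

24

Parseval: a_0^2/2 + Σ_{n≥1} (a_n^2+b_n^2) = 1/3 ∫_{-3}^{3} h(x)^2 dx = 24.
Subtract a_0^2/2 = 0: Σ (a_n^2+b_n^2) = 24.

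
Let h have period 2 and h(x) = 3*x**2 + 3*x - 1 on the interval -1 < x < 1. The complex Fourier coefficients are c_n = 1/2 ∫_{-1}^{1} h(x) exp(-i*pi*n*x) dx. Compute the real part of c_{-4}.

Since h is real-valued, Re(c_{-4}) = 1/2 ∫_{-1}^{1} h(x) cos(-4*pi*x) dx = a_{4}/2.
Integrating by parts twice (tabular method), an antiderivative of (3*x**2 + 3*x - 1) cos(-4*pi*x) is 3*x**2*sin(4*pi*x)/(4*pi) + 3*x*sin(4*pi*x)/(4*pi) + 3*x*cos(4*pi*x)/(8*pi**2) - sin(4*pi*x)/(4*pi) - 3*sin(4*pi*x)/(32*pi**3) + 3*cos(4*pi*x)/(16*pi**2); evaluating from -1 to 1: ∫_{-1}^{1} (3*x**2 + 3*x - 1) cos(-4*pi*x) dx = (9/(16*pi**2)) - (-3/(16*pi**2)) = 3/(4*pi**2).
Hence Re(c_{-4}) = (1/2)·(3/(4*pi**2)) = 3/(8*pi**2).

3/(8*pi**2)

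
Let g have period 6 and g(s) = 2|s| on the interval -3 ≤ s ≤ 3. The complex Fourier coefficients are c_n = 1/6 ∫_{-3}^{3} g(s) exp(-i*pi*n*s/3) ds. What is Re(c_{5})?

-12/(25*pi**2)

Since g is real-valued, Re(c_{5}) = 1/6 ∫_{-3}^{3} g(s) cos(5*pi*s/3) ds = a_{5}/2.
g is even and cos(5*pi*s/3) is even, so the integrand is even: ∫_{-3}^{3} g(s) cos(5*pi*s/3) ds = 2∫_0^{3} g(s) cos(5*pi*s/3) ds.
Integrating by parts (boundary term plus one more integral), an antiderivative of (2*s) cos(5*pi*s/3) is 6*s*sin(5*pi*s/3)/(5*pi) + 18*cos(5*pi*s/3)/(25*pi**2); evaluating from 0 to 3: ∫_{0}^{3} (2*s) cos(5*pi*s/3) ds = (-18/(25*pi**2)) - (18/(25*pi**2)) = -36/(25*pi**2).
So ∫_{-3}^{3} g(s) cos(5*pi*s/3) ds = -72/(25*pi**2).
Hence Re(c_{5}) = (1/6)·(-72/(25*pi**2)) = -12/(25*pi**2).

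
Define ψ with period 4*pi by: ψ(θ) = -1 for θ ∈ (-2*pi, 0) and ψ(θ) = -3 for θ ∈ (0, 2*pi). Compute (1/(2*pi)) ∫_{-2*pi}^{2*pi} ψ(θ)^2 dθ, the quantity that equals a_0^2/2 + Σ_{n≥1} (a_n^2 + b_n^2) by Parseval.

(1/(2*pi)) ∫_{-2*pi}^{2*pi} ψ(θ)^2 dθ = (1/(2*pi)) · (20*pi) = 10.

10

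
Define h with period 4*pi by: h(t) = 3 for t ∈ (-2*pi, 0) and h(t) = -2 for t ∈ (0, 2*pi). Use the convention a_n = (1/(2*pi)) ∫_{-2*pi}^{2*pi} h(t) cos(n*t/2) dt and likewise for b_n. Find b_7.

b_7 = (1/(2*pi)) ∫_{-2*pi}^{2*pi} h(t) sin(7*t/2) dt.
Split the integral at the breakpoints.
Directly, an antiderivative of (3) sin(7*t/2) is -6*cos(7*t/2)/7; evaluating from -2*pi to 0: ∫_{-2*pi}^{0} (3) sin(7*t/2) dt = (-6/7) - (6/7) = -12/7.
Directly, an antiderivative of (-2) sin(7*t/2) is 4*cos(7*t/2)/7; evaluating from 0 to 2*pi: ∫_{0}^{2*pi} (-2) sin(7*t/2) dt = (-4/7) - (4/7) = -8/7.
Summing the pieces and multiplying by (1/(2*pi)) gives b_7 = -10/(7*pi).

-10/(7*pi)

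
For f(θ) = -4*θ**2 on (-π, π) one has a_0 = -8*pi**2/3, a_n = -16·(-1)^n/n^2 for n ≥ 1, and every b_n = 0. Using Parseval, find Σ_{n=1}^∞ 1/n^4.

Parseval: a_0^2/2 + Σ a_n^2 = (1/π) ∫_{-π}^{π} f(θ)^2 dθ = 32*pi**4/5.
Subtract a_0^2/2 = 32*pi**4/9: Σ a_n^2 = 128*pi**4/45.
Since a_n^2 = 256/n^4, Σ 1/n^4 = pi**4/90.

pi**4/90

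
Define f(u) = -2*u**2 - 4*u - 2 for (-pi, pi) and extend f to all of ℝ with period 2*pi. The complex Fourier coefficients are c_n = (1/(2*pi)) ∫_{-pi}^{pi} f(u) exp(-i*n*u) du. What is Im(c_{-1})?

Since f is real-valued, Im(c_{-1}) = -(1/(2*pi)) ∫_{-pi}^{pi} f(u) sin(-u) du = b_{1}/2.
Integrating by parts twice (tabular method), an antiderivative of (-2*u**2 - 4*u - 2) sin(-u) is -2*u**2*cos(u) + 4*u*sin(u) - 4*u*cos(u) + 4*sin(u) + 2*cos(u); evaluating from -pi to pi: ∫_{-pi}^{pi} (-2*u**2 - 4*u - 2) sin(-u) du = (-2 + 4*pi + 2*pi**2) - (-4*pi - 2 + 2*pi**2) = 8*pi.
Hence Im(c_{-1}) = (-1/(2*pi))·(8*pi) = -4.

-4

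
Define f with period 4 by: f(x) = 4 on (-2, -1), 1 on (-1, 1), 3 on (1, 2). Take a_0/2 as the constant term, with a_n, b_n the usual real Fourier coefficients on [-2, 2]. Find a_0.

a_0 = 1/2 ∫_{-2}^{2} f(x) dx = 1/2 · (9) = 9/2.

9/2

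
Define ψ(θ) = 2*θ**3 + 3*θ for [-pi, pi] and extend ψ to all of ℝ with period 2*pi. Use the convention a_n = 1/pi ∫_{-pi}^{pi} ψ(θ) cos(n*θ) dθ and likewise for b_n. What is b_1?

b_1 = 1/pi ∫_{-pi}^{pi} ψ(θ) sin(θ) dθ.
ψ is odd and sin(θ) is odd, so the integrand is even and b_1 = 2/pi ∫_0^{pi} ψ(θ) sin(θ) dθ.
Integrating by parts three times (tabular method), an antiderivative of (2*θ**3 + 3*θ) sin(θ) is -2*θ**3*cos(θ) + 6*θ**2*sin(θ) + 9*θ*cos(θ) - 9*sin(θ); evaluating from 0 to pi: ∫_{0}^{pi} (2*θ**3 + 3*θ) sin(θ) dθ = (pi*(-9 + 2*pi**2)) - (0) = pi*(-9 + 2*pi**2).
Hence b_1 = (2/pi)·(pi*(-9 + 2*pi**2)) = -18 + 4*pi**2.

-18 + 4*pi**2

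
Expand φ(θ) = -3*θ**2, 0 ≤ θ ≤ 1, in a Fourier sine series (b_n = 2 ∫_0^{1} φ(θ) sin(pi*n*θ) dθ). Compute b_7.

6*(4 - 49*pi**2)/(343*pi**3)

b_7 = 2 ∫_0^{1} (-3*θ**2) sin(7*pi*θ) dθ.
Integrating by parts twice (tabular method), an antiderivative of (-3*θ**2) sin(7*pi*θ) is 3*θ**2*cos(7*pi*θ)/(7*pi) - 6*θ*sin(7*pi*θ)/(49*pi**2) - 6*cos(7*pi*θ)/(343*pi**3); evaluating from 0 to 1: ∫_{0}^{1} (-3*θ**2) sin(7*pi*θ) dθ = (3*(2 - 49*pi**2)/(343*pi**3)) - (-6/(343*pi**3)) = 3*(4 - 49*pi**2)/(343*pi**3).
Hence b_7 = 2·(3*(4 - 49*pi**2)/(343*pi**3)) = 6*(4 - 49*pi**2)/(343*pi**3).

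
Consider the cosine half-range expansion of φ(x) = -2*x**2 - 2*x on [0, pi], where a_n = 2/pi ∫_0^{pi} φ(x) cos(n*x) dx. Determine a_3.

8*(1 + pi)/(9*pi)

a_3 = 2/pi ∫_0^{pi} (-2*x**2 - 2*x) cos(3*x) dx.
Integrating by parts twice (tabular method), an antiderivative of (-2*x**2 - 2*x) cos(3*x) is -2*x**2*sin(3*x)/3 - 2*x*sin(3*x)/3 - 4*x*cos(3*x)/9 + 4*sin(3*x)/27 - 2*cos(3*x)/9; evaluating from 0 to pi: ∫_{0}^{pi} (-2*x**2 - 2*x) cos(3*x) dx = (2/9 + 4*pi/9) - (-2/9) = 4/9 + 4*pi/9.
Hence a_3 = (2/pi)·(4/9 + 4*pi/9) = 8*(1 + pi)/(9*pi).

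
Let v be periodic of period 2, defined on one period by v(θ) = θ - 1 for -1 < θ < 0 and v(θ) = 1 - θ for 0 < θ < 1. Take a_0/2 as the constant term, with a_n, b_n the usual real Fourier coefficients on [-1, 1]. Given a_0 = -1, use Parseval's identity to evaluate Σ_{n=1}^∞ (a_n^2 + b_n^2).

Parseval: a_0^2/2 + Σ_{n≥1} (a_n^2+b_n^2) = ∫_{-1}^{1} v(θ)^2 dθ = 8/3.
Subtract a_0^2/2 = 1/2: Σ (a_n^2+b_n^2) = 13/6.

13/6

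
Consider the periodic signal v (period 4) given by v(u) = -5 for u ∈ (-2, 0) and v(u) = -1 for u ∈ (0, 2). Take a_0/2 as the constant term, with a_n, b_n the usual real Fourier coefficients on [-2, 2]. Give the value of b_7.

8/(7*pi)

b_7 = 1/2 ∫_{-2}^{2} v(u) sin(7*pi*u/2) du.
Split the integral at the breakpoints.
Directly, an antiderivative of (-5) sin(7*pi*u/2) is 10*cos(7*pi*u/2)/(7*pi); evaluating from -2 to 0: ∫_{-2}^{0} (-5) sin(7*pi*u/2) du = (10/(7*pi)) - (-10/(7*pi)) = 20/(7*pi).
Directly, an antiderivative of (-1) sin(7*pi*u/2) is 2*cos(7*pi*u/2)/(7*pi); evaluating from 0 to 2: ∫_{0}^{2} (-1) sin(7*pi*u/2) du = (-2/(7*pi)) - (2/(7*pi)) = -4/(7*pi).
Summing the pieces and multiplying by (1/2) gives b_7 = 8/(7*pi).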